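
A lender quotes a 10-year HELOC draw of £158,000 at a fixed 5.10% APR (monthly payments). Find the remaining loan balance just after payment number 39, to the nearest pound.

£115,168

With monthly rate i = 5.1%/12 = 0.0042500, the balance after k of n payments is P · [(1+i)^n − (1+i)^k] / [(1+i)^n − 1].
(1+0.0042500)^120 = 1.66349250 and (1+0.0042500)^39 = 1.17986353, so the balance is 158,000 × (1.66349250 − 1.17986353) / (1.66349250 − 1) = £115,168.41.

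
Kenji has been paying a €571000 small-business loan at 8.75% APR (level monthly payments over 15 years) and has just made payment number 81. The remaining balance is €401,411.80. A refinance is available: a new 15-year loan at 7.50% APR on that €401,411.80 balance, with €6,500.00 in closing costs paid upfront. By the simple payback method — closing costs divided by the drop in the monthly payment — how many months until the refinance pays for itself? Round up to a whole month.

4 months

Current payment = 571,000 × 8.75%/12 / (1 − (1+0.0072917)^−180) = €5,706.85.
Refinanced payment = 401,411.80 × 0.0062500 / (1 − (1+0.0062500)^−180) = €3,721.14.
Monthly savings = €5,706.85 − €3,721.14 = €1,985.71.
Break-even = €6,500.00 / €1,985.71 = 3.27 → 4 months.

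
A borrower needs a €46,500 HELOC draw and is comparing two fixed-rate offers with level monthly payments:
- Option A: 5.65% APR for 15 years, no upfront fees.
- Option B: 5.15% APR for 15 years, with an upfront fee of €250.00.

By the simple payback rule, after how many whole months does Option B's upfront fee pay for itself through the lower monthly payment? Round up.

21 months

Option A: monthly rate = 5.65%/12 = 0.0047083; payment = 46,500 × 0.0047083 / (1 − (1+0.0047083)^−180) = €383.66.
Option B: monthly rate = 5.15%/12 = 0.0042917; payment = 46,500 × 0.0042917 / (1 − (1+0.0042917)^−180) = €371.36.
Monthly savings = €383.66 − €371.36 = €12.30.
Break-even = €250.00 / €12.30 = 20.33 → 21 months.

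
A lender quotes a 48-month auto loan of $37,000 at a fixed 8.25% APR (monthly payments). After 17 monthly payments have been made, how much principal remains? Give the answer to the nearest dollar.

$25,262

With monthly rate i = 8.25%/12 = 0.0068750, the balance after k of n payments is P · [(1+i)^n − (1+i)^k] / [(1+i)^n − 1].
(1+0.0068750)^48 = 1.38939833 and (1+0.0068750)^17 = 1.12352951, so the balance is 37,000 × (1.38939833 − 1.12352951) / (1.38939833 − 1) = $25,262.43.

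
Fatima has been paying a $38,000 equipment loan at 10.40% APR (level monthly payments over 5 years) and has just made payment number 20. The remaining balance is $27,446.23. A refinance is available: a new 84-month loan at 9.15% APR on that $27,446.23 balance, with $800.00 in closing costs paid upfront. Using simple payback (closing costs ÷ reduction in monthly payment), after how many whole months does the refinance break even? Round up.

3 months

Current payment = 38,000 × 10.4%/12 / (1 − (1+0.0086667)^−60) = $814.89.
Refinanced payment = 27,446.23 × 0.0076250 / (1 − (1+0.0076250)^−84) = $443.68.
Monthly savings = $814.89 − $443.68 = $371.21.
Break-even = $800.00 / $371.21 = 2.16 → 3 months.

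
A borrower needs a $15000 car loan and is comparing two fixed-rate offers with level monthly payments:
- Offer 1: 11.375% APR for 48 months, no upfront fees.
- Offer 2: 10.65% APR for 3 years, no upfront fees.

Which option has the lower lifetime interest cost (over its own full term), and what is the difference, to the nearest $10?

Offer 2 by $1,150

Offer 1: at 11.375% the monthly rate is 0.0094792, so the payment is 15,000 × 0.0094792 / (1 − 1.0094792^−48) = $390.42.
Total interest on Offer 1 = 48 × $390.42 − $15,000 = $3,740.16.
Offer 2: monthly rate = 10.65%/12 = 0.0088750; payment = 15,000 × 0.0088750 / (1 − (1+0.0088750)^−36) = $488.60.
Total interest on Offer 2 = 36 × $488.60 − $15,000 = $2,589.60.
Offer 2 is lower by $1,150.56.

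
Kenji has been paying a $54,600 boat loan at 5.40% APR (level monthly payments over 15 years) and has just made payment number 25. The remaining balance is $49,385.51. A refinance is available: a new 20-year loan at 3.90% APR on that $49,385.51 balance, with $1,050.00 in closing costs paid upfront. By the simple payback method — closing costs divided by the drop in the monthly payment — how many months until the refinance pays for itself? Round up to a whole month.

8 months

Current payment = 54,600 × 5.4%/12 / (1 − (1+0.0045000)^−180) = $443.24.
Refinanced payment = 49,385.51 × 0.0032500 / (1 − (1+0.0032500)^−240) = $296.67.
Monthly savings = $443.24 − $296.67 = $146.57.
Break-even = $1,050.00 / $146.57 = 7.16 → 8 months.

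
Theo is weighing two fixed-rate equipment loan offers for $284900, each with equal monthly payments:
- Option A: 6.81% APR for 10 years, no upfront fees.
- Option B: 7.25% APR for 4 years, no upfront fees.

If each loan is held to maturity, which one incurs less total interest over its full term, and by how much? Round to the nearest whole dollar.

Option A: monthly rate = 6.81%/12 = 0.0056750; payment = 284,900 × 0.0056750 / (1 − (1+0.0056750)^−120) = $3,280.10.
Total interest on Option A = 120 × $3,280.10 − $284,900 = $108,712.00.
Option B: monthly rate = 7.25%/12 = 0.0060417; payment = 284,900 × 0.0060417 / (1 − (1+0.0060417)^−48) = $6,855.38.
Total interest on Option B = 48 × $6,855.38 − $284,900 = $44,158.24.
Option B is lower by $64,553.76.

Option B by $64,554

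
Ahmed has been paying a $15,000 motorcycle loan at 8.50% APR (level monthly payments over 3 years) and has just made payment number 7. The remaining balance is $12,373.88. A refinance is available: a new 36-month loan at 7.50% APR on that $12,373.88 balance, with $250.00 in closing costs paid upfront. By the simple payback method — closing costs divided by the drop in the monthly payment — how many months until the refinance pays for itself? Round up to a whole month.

Current payment = 15,000 × 8.5%/12 / (1 − (1+0.0070833)^−36) = $473.51.
Refinanced payment = 12,373.88 × 0.0062500 / (1 − (1+0.0062500)^−36) = $384.90.
Monthly savings = $473.51 − $384.90 = $88.61.
Break-even = $250.00 / $88.61 = 2.82 → 3 months.

3 months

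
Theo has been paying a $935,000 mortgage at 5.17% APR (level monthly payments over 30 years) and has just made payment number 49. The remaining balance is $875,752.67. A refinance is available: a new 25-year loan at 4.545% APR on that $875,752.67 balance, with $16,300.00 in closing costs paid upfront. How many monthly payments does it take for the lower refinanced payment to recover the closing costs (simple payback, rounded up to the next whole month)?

Current payment = 935,000 × 5.17%/12 / (1 − (1+0.0043083)^−360) = $5,116.87.
Refinanced payment = 875,752.67 × 0.0037875 / (1 − (1+0.0037875)^−300) = $4,890.11.
Monthly savings = $5,116.87 − $4,890.11 = $226.76.
Break-even = $16,300.00 / $226.76 = 71.88 → 72 months.

72 months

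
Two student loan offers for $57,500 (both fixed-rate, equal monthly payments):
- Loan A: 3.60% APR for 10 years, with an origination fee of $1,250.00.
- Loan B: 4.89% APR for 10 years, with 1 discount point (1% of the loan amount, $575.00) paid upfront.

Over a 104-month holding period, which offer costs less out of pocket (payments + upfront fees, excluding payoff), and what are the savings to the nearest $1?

Loan A by $3,017

Loan A: at 3.60% the monthly rate is 0.0030000, so the payment is 57,500 × 0.0030000 / (1 − 1.0030000^−120) = $571.29.
Loan B: at 4.89% the monthly rate is 0.0040750, so the payment is 57,500 × 0.0040750 / (1 − 1.0040750^−120) = $606.79.
Over 104 months: Loan A costs 104 × $571.29 + $1,250.00 = $60,664.16; Loan B costs 104 × $606.79 + $575.00 = $63,681.16.
Loan A is cheaper by $63,681.16 − $60,664.16 = $3,017.00.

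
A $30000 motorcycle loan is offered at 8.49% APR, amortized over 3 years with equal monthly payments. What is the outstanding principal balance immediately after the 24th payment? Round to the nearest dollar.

With monthly rate i = 8.49%/12 = 0.0070750, the balance after k of n payments is P · [(1+i)^n − (1+i)^k] / [(1+i)^n − 1].
(1+0.0070750)^36 = 1.28891815 and (1+0.0070750)^24 = 1.18435953, so the balance is 30,000 × (1.28891815 − 1.18435953) / (1.28891815 − 1) = $10,856.91.

$10,857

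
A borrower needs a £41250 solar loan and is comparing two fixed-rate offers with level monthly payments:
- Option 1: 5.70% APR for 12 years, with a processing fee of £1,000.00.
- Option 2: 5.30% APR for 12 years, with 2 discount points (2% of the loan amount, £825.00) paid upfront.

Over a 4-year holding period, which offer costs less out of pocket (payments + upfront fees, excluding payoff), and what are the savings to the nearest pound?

Option 1: monthly rate = 5.7%/12 = 0.0047500; payment = 41,250 × 0.0047500 / (1 − (1+0.0047500)^−144) = £396.16.
Option 2: at 5.30% the monthly rate is 0.0044167, so the payment is 41,250 × 0.0044167 / (1 − 1.0044167^−144) = £387.75.
Over 48 months: Option 1 costs 48 × £396.16 + £1,000.00 = £20,015.68; Option 2 costs 48 × £387.75 + £825.00 = £19,437.00.
Option 2 is cheaper by £20,015.68 − £19,437.00 = £578.68.

Option 2 by £579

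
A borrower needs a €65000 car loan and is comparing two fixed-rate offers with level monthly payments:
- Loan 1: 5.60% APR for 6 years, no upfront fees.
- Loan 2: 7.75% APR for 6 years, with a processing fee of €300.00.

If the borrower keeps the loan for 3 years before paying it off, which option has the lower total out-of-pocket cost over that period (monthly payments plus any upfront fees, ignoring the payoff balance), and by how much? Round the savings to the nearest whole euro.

Loan 1: monthly rate = 5.6%/12 = 0.0046667; payment = 65,000 × 0.0046667 / (1 − (1+0.0046667)^−72) = €1,065.01.
Loan 2: at 7.75% the monthly rate is 0.0064583, so the payment is 65,000 × 0.0064583 / (1 − 1.0064583^−72) = €1,131.74.
Over 36 months: Loan 1 costs 36 × €1,065.01 = €38,340.36; Loan 2 costs 36 × €1,131.74 + €300.00 = €41,042.64.
Loan 1 is cheaper by €41,042.64 − €38,340.36 = €2,702.28.

Loan 1 by €2,702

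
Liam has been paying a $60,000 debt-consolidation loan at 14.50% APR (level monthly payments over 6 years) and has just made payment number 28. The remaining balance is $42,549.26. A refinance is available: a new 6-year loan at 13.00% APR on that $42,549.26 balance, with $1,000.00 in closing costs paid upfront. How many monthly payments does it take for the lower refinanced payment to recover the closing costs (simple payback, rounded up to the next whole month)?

3 months

Current payment = 60,000 × 14.5%/12 / (1 − (1+0.0120833)^−72) = $1,252.47.
Refinanced payment = 42,549.26 × 0.0108333 / (1 − (1+0.0108333)^−72) = $854.14.
Monthly savings = $1,252.47 − $854.14 = $398.33.
Break-even = $1,000.00 / $398.33 = 2.51 → 3 months.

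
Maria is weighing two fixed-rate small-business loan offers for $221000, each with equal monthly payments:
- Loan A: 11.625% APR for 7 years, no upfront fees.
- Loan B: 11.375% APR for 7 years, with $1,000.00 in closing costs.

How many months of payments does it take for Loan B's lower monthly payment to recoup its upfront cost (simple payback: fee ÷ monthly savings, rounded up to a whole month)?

Loan A: monthly rate = 11.625%/12 = 0.0096875; payment = 221,000 × 0.0096875 / (1 − (1+0.0096875)^−84) = $3,857.07.
Loan B: at 11.375% the monthly rate is 0.0094792, so the payment is 221,000 × 0.0094792 / (1 − 1.0094792^−84) = $3,827.77.
Monthly savings = $3,857.07 − $3,827.77 = $29.30.
Break-even = $1,000.00 / $29.30 = 34.13 → 35 months.

35 months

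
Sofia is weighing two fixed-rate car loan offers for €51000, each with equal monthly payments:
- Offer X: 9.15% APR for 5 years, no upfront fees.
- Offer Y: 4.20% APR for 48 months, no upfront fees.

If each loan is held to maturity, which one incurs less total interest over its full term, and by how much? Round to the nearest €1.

Offer Y by €8,251

Offer X: monthly rate = 9.15%/12 = 0.0076250; payment = 51,000 × 0.0076250 / (1 − (1+0.0076250)^−60) = €1,062.39.
Total interest on Offer X = 60 × €1,062.39 − €51,000 = €12,743.40.
Offer Y: at 4.20% the monthly rate is 0.0035000, so the payment is 51,000 × 0.0035000 / (1 − 1.0035000^−48) = €1,156.10.
Total interest on Offer Y = 48 × €1,156.10 − €51,000 = €4,492.80.
Offer Y is lower by €8,250.60.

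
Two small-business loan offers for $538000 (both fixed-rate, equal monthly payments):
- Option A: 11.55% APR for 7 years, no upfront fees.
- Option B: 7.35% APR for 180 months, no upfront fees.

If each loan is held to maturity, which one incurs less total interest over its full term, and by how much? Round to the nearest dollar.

Option A by $102,556

Option A: monthly rate = 11.55%/12 = 0.0096250; payment = 538,000 × 0.0096250 / (1 − (1+0.0096250)^−84) = $9,368.19.
Total interest on Option A = 84 × $9,368.19 − $538,000 = $248,927.96.
Option B: monthly rate = 7.35%/12 = 0.0061250; payment = 538,000 × 0.0061250 / (1 − (1+0.0061250)^−180) = $4,941.58.
Total interest on Option B = 180 × $4,941.58 − $538,000 = $351,484.40.
Option A is lower by $102,556.44.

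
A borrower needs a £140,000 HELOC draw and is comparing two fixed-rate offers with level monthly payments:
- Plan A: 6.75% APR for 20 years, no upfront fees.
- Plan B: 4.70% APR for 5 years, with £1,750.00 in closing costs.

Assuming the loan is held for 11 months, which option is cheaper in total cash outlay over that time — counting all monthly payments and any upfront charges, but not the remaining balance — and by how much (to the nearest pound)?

Plan A: at 6.75% the monthly rate is 0.0056250, so the payment is 140,000 × 0.0056250 / (1 − 1.0056250^−240) = £1,064.51.
Plan B: at 4.70% the monthly rate is 0.0039167, so the payment is 140,000 × 0.0039167 / (1 − 1.0039167^−60) = £2,622.77.
Over 11 months: Plan A costs 11 × £1,064.51 = £11,709.61; Plan B costs 11 × £2,622.77 + £1,750.00 = £30,600.47.
Plan A is cheaper by £30,600.47 − £11,709.61 = £18,890.86.

Plan A by £18,891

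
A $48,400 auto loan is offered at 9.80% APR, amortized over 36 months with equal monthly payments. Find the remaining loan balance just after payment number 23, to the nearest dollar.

With monthly rate i = 9.8%/12 = 0.0081667, the balance after k of n payments is P · [(1+i)^n − (1+i)^k] / [(1+i)^n − 1].
(1+0.0081667)^36 = 1.34018276 and (1+0.0081667)^23 = 1.20571228, so the balance is 48,400 × (1.34018276 − 1.20571228) / (1.34018276 − 1) = $19,131.98.

$19,132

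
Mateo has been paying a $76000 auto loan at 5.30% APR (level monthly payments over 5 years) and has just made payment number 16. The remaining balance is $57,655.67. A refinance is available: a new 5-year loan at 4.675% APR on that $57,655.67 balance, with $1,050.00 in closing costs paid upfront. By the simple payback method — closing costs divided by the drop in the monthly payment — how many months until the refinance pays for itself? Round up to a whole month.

3 months

Current payment = 76,000 × 5.3%/12 / (1 − (1+0.0044167)^−60) = $1,444.68.
Refinanced payment = 57,655.67 × 0.0038958 / (1 − (1+0.0038958)^−60) = $1,079.47.
Monthly savings = $1,444.68 − $1,079.47 = $365.21.
Break-even = $1,050.00 / $365.21 = 2.88 → 3 months.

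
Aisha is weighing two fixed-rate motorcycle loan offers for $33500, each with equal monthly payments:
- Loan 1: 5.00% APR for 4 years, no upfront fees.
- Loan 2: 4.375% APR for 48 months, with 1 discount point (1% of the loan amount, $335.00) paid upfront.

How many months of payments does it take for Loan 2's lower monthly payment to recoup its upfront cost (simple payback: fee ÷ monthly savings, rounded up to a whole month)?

36 months

Loan 1: at 5.00% the monthly rate is 0.0041667, so the payment is 33,500 × 0.0041667 / (1 − 1.0041667^−48) = $771.48.
Loan 2: at 4.375% the monthly rate is 0.0036458, so the payment is 33,500 × 0.0036458 / (1 − 1.0036458^−48) = $762.03.
Monthly savings = $771.48 − $762.03 = $9.45.
Break-even = $335.00 / $9.45 = 35.45 → 36 months.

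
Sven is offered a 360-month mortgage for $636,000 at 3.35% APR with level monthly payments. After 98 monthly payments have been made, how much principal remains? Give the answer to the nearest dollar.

With monthly rate i = 3.35%/12 = 0.0027917, the balance after k of n payments is P · [(1+i)^n − (1+i)^k] / [(1+i)^n − 1].
(1+0.0027917)^360 = 2.72808471 and (1+0.0027917)^98 = 1.31416590, so the balance is 636,000 × (2.72808471 − 1.31416590) / (2.72808471 − 1) = $520,375.16.

$520,375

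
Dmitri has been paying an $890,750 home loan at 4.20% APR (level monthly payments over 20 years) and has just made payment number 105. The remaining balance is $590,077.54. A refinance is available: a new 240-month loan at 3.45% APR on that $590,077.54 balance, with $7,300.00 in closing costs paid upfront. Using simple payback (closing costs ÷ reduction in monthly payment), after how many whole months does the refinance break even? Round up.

4 months

Current payment = 890,750 × 4.2%/12 / (1 − (1+0.0035000)^−240) = $5,492.10.
Refinanced payment = 590,077.54 × 0.0028750 / (1 − (1+0.0028750)^−240) = $3,407.07.
Monthly savings = $5,492.10 − $3,407.07 = $2,085.03.
Break-even = $7,300.00 / $2,085.03 = 3.50 → 4 months.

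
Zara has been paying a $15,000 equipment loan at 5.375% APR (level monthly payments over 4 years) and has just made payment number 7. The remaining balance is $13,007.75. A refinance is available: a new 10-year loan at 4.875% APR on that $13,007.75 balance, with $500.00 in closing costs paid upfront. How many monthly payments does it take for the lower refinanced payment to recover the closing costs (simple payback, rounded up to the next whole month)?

Current payment = 15,000 × 5.375%/12 / (1 − (1+0.0044792)^−48) = $347.99.
Refinanced payment = 13,007.75 × 0.0040625 / (1 − (1+0.0040625)^−120) = $137.17.
Monthly savings = $347.99 − $137.17 = $210.82.
Break-even = $500.00 / $210.82 = 2.37 → 3 months.

3 months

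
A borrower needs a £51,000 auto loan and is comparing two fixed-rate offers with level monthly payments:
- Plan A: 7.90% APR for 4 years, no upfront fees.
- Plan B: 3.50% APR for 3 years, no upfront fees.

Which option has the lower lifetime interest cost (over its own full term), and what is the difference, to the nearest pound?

Plan A: at 7.90% the monthly rate is 0.0065833, so the payment is 51,000 × 0.0065833 / (1 − 1.0065833^−48) = £1,242.67.
Total interest on Plan A = 48 × £1,242.67 − £51,000 = £8,648.16.
Plan B: monthly rate = 3.5%/12 = 0.0029167; payment = 51,000 × 0.0029167 / (1 − (1+0.0029167)^−36) = £1,494.41.
Total interest on Plan B = 36 × £1,494.41 − £51,000 = £2,798.76.
Plan B is lower by £5,849.40.

Plan B by £5,849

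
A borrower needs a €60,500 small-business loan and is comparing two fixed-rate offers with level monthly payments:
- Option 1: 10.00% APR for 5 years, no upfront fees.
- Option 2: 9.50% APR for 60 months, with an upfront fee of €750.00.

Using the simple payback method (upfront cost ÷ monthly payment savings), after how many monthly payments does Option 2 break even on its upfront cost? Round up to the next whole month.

Option 1: monthly rate = 10%/12 = 0.0083333; payment = 60,500 × 0.0083333 / (1 − (1+0.0083333)^−60) = €1,285.45.
Option 2: at 9.50% the monthly rate is 0.0079167, so the payment is 60,500 × 0.0079167 / (1 − 1.0079167^−60) = €1,270.61.
Monthly savings = €1,285.45 − €1,270.61 = €14.84.
Break-even = €750.00 / €14.84 = 50.54 → 51 months.

51 months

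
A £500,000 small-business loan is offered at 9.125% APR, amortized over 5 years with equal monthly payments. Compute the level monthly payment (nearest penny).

£10,409.54

At 9.125% the monthly rate is 0.0076042, so the payment is 500,000 × 0.0076042 / (1 − 1.0076042^−60) = £10,409.54.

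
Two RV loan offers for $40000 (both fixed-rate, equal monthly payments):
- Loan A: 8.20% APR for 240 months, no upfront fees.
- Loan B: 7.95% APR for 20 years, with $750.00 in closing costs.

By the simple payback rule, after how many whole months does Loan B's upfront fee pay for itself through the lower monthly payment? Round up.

121 months

Loan A: at 8.20% the monthly rate is 0.0068333, so the payment is 40,000 × 0.0068333 / (1 − 1.0068333^−240) = $339.57.
Loan B: monthly rate = 7.95%/12 = 0.0066250; payment = 40,000 × 0.0066250 / (1 − (1+0.0066250)^−240) = $333.33.
Monthly savings = $339.57 − $333.33 = $6.24.
Break-even = $750.00 / $6.24 = 120.19 → 121 months.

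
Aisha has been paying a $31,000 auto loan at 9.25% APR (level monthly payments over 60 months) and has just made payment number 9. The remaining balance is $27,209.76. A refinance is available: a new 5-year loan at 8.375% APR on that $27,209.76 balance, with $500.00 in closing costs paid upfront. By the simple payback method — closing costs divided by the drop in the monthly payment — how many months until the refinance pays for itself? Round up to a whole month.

6 months

Current payment = 31,000 × 9.25%/12 / (1 − (1+0.0077083)^−60) = $647.28.
Refinanced payment = 27,209.76 × 0.0069792 / (1 − (1+0.0069792)^−60) = $556.61.
Monthly savings = $647.28 − $556.61 = $90.67.
Break-even = $500.00 / $90.67 = 5.51 → 6 months.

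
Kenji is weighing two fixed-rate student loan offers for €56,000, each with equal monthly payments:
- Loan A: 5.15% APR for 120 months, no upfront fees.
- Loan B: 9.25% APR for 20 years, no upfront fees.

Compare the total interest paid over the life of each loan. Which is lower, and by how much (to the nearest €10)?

Loan A: at 5.15% the monthly rate is 0.0042917, so the payment is 56,000 × 0.0042917 / (1 − 1.0042917^−120) = €598.08.
Total interest on Loan A = 120 × €598.08 − €56,000 = €15,769.60.
Loan B: monthly rate = 9.25%/12 = 0.0077083; payment = 56,000 × 0.0077083 / (1 − (1+0.0077083)^−240) = €512.89.
Total interest on Loan B = 240 × €512.89 − €56,000 = €67,093.60.
Loan A is lower by €51,324.00.

Loan A by €51,320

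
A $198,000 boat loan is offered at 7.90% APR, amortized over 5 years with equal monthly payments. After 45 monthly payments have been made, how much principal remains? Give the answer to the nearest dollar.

With monthly rate i = 7.9%/12 = 0.0065833, the balance after k of n payments is P · [(1+i)^n − (1+i)^k] / [(1+i)^n − 1].
(1+0.0065833)^60 = 1.48246385 and (1+0.0065833)^45 = 1.34350128, so the balance is 198,000 × (1.48246385 − 1.34350128) / (1.48246385 − 1) = $57,029.33.

$57,029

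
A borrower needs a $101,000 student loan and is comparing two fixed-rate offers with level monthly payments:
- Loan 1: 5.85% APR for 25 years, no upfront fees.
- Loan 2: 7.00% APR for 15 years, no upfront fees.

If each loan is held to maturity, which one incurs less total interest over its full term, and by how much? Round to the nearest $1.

Loan 1: monthly rate = 5.85%/12 = 0.0048750; payment = 101,000 × 0.0048750 / (1 − (1+0.0048750)^−300) = $641.52.
Total interest on Loan 1 = 300 × $641.52 − $101,000 = $91,456.00.
Loan 2: monthly rate = 7%/12 = 0.0058333; payment = 101,000 × 0.0058333 / (1 − (1+0.0058333)^−180) = $907.82.
Total interest on Loan 2 = 180 × $907.82 − $101,000 = $62,407.60.
Loan 2 is lower by $29,048.40.

Loan 2 by $29,048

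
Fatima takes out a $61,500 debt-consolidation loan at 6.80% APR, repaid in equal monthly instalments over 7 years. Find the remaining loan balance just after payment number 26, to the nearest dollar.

With monthly rate i = 6.8%/12 = 0.0056667, the balance after k of n payments is P · [(1+i)^n − (1+i)^k] / [(1+i)^n − 1].
(1+0.0056667)^84 = 1.60746179 and (1+0.0056667)^26 = 1.15825836, so the balance is 61,500 × (1.60746179 − 1.15825836) / (1.60746179 − 1) = $45,477.78.

$45,478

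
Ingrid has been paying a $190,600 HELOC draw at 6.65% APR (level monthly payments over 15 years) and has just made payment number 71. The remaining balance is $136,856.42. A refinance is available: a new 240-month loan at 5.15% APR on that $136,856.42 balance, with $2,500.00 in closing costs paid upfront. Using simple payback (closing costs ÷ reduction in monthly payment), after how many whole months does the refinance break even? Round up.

4 months

Current payment = 190,600 × 6.65%/12 / (1 − (1+0.0055417)^−180) = $1,676.09.
Refinanced payment = 136,856.42 × 0.0042917 / (1 − (1+0.0042917)^−240) = $914.57.
Monthly savings = $1,676.09 − $914.57 = $761.52.
Break-even = $2,500.00 / $761.52 = 3.28 → 4 months.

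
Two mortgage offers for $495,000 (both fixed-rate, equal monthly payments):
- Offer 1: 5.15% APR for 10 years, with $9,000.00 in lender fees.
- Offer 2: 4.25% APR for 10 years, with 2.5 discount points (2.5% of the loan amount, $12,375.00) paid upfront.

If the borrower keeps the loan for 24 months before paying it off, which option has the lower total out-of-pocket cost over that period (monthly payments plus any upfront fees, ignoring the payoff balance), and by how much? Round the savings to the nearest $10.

Offer 1: at 5.15% the monthly rate is 0.0042917, so the payment is 495,000 × 0.0042917 / (1 − 1.0042917^−120) = $5,286.61.
Offer 2: monthly rate = 4.25%/12 = 0.0035417; payment = 495,000 × 0.0035417 / (1 − (1+0.0035417)^−120) = $5,070.66.
Over 24 months: Offer 1 costs 24 × $5,286.61 + $9,000.00 = $135,878.64; Offer 2 costs 24 × $5,070.66 + $12,375.00 = $134,070.84.
Offer 2 is cheaper by $135,878.64 − $134,070.84 = $1,807.80.

Offer 2 by $1,810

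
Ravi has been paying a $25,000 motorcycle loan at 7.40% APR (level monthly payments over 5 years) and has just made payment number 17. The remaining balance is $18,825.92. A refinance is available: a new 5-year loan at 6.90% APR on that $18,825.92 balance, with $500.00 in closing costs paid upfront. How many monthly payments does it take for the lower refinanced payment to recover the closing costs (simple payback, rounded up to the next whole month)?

Current payment = 25,000 × 7.4%/12 / (1 − (1+0.0061667)^−60) = $499.76.
Refinanced payment = 18,825.92 × 0.0057500 / (1 − (1+0.0057500)^−60) = $371.89.
Monthly savings = $499.76 − $371.89 = $127.87.
Break-even = $500.00 / $127.87 = 3.91 → 4 months.

4 months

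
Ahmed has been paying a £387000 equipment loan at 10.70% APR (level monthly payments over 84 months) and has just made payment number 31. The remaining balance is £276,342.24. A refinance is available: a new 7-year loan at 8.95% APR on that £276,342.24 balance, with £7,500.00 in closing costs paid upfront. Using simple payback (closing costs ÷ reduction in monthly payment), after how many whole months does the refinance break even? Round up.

4 months

Current payment = 387,000 × 10.7%/12 / (1 − (1+0.0089167)^−84) = £6,565.50.
Refinanced payment = 276,342.24 × 0.0074583 / (1 − (1+0.0074583)^−84) = £4,439.08.
Monthly savings = £6,565.50 − £4,439.08 = £2,126.42.
Break-even = £7,500.00 / £2,126.42 = 3.53 → 4 months.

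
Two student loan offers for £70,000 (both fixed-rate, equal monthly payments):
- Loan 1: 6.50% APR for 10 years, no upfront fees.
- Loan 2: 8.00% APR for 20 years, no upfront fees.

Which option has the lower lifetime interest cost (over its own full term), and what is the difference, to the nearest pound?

Loan 1: at 6.50% the monthly rate is 0.0054167, so the payment is 70,000 × 0.0054167 / (1 − 1.0054167^−120) = £794.84.
Total interest on Loan 1 = 120 × £794.84 − £70,000 = £25,380.80.
Loan 2: at 8.00% the monthly rate is 0.0066667, so the payment is 70,000 × 0.0066667 / (1 − 1.0066667^−240) = £585.51.
Total interest on Loan 2 = 240 × £585.51 − £70,000 = £70,522.40.
Loan 1 is lower by £45,141.60.

Loan 1 by £45,142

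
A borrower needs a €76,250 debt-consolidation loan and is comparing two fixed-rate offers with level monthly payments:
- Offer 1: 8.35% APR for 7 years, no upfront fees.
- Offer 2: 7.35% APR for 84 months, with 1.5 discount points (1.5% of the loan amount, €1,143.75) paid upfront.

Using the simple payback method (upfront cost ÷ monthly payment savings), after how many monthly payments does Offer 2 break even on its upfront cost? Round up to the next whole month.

31 months

Offer 1: monthly rate = 8.35%/12 = 0.0069583; payment = 76,250 × 0.0069583 / (1 − (1+0.0069583)^−84) = €1,201.79.
Offer 2: monthly rate = 7.35%/12 = 0.0061250; payment = 76,250 × 0.0061250 / (1 − (1+0.0061250)^−84) = €1,163.91.
Monthly savings = €1,201.79 − €1,163.91 = €37.88.
Break-even = €1,143.75 / €37.88 = 30.19 → 31 months.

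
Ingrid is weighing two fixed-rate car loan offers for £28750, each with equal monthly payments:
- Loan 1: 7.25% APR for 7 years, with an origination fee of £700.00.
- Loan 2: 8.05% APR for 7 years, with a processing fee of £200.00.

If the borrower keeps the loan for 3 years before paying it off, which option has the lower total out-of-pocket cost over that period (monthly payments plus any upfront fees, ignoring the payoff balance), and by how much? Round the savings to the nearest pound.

Loan 2 by £90

Loan 1: at 7.25% the monthly rate is 0.0060417, so the payment is 28,750 × 0.0060417 / (1 − 1.0060417^−84) = £437.44.
Loan 2: monthly rate = 8.05%/12 = 0.0067083; payment = 28,750 × 0.0067083 / (1 − (1+0.0067083)^−84) = £448.82.
Over 36 months: Loan 1 costs 36 × £437.44 + £700.00 = £16,447.84; Loan 2 costs 36 × £448.82 + £200.00 = £16,357.52.
Loan 2 is cheaper by £16,447.84 − £16,357.52 = £90.32.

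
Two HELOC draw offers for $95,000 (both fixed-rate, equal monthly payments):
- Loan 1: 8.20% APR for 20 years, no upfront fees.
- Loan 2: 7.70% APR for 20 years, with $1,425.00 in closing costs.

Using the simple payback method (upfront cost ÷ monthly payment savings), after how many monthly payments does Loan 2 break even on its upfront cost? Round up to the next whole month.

Loan 1: at 8.20% the monthly rate is 0.0068333, so the payment is 95,000 × 0.0068333 / (1 − 1.0068333^−240) = $806.48.
Loan 2: at 7.70% the monthly rate is 0.0064167, so the payment is 95,000 × 0.0064167 / (1 − 1.0064167^−240) = $776.97.
Monthly savings = $806.48 − $776.97 = $29.51.
Break-even = $1,425.00 / $29.51 = 48.29 → 49 months.

49 months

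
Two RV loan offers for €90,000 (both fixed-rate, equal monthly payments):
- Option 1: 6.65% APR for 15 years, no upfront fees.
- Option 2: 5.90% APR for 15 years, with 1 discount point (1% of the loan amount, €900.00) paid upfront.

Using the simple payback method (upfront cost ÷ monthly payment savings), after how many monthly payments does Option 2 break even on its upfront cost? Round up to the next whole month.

25 months

Option 1: at 6.65% the monthly rate is 0.0055417, so the payment is 90,000 × 0.0055417 / (1 − 1.0055417^−180) = €791.44.
Option 2: at 5.90% the monthly rate is 0.0049167, so the payment is 90,000 × 0.0049167 / (1 − 1.0049167^−180) = €754.62.
Monthly savings = €791.44 − €754.62 = €36.82.
Break-even = €900.00 / €36.82 = 24.44 → 25 months.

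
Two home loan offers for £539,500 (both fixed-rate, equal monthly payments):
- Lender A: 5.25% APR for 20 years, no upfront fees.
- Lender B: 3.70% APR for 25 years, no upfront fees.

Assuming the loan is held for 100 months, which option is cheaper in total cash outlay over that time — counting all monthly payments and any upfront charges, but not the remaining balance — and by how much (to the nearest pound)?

Lender B by £87,631

Lender A: monthly rate = 5.25%/12 = 0.0043750; payment = 539,500 × 0.0043750 / (1 − (1+0.0043750)^−240) = £3,635.39.
Lender B: at 3.70% the monthly rate is 0.0030833, so the payment is 539,500 × 0.0030833 / (1 − 1.0030833^−300) = £2,759.08.
Over 100 months: Lender A costs 100 × £3,635.39 = £363,539.00; Lender B costs 100 × £2,759.08 = £275,908.00.
Lender B is cheaper by £363,539.00 − £275,908.00 = £87,631.00.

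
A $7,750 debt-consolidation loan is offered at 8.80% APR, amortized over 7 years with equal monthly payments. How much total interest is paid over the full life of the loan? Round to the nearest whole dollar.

$2,658

At 8.80% the monthly rate is 0.0073333, so the payment is 7,750 × 0.0073333 / (1 − 1.0073333^−84) = $123.91.
Total paid = 84 × $123.91 = $10,408.44; interest = $10,408.44 − $7,750 = $2,658.44.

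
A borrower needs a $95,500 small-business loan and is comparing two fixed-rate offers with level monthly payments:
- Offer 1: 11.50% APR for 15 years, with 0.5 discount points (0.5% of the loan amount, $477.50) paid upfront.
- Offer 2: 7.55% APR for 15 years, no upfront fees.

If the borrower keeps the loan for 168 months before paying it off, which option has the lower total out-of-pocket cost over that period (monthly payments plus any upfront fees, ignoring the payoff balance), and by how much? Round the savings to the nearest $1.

Offer 1: at 11.50% the monthly rate is 0.0095833, so the payment is 95,500 × 0.0095833 / (1 − 1.0095833^−180) = $1,115.62.
Offer 2: at 7.55% the monthly rate is 0.0062917, so the payment is 95,500 × 0.0062917 / (1 − 1.0062917^−180) = $888.01.
Over 168 months: Offer 1 costs 168 × $1,115.62 + $477.50 = $187,901.66; Offer 2 costs 168 × $888.01 = $149,185.68.
Offer 2 is cheaper by $187,901.66 − $149,185.68 = $38,715.98.

Offer 2 by $38,716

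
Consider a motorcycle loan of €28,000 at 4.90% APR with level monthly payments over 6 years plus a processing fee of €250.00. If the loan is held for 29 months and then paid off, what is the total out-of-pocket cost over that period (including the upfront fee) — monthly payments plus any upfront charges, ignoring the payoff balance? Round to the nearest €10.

€13,290

At 4.90% the monthly rate is 0.0040833, so the payment is 28,000 × 0.0040833 / (1 − 1.0040833^−72) = €449.64.
Total outlay = 29 × €449.64 + €250.00 = €13,289.56.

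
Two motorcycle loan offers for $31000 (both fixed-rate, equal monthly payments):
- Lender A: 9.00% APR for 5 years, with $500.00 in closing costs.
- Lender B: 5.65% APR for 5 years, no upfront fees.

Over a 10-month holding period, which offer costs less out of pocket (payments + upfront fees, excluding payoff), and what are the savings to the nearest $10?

Lender A: monthly rate = 9%/12 = 0.0075000; payment = 31,000 × 0.0075000 / (1 − (1+0.0075000)^−60) = $643.51.
Lender B: at 5.65% the monthly rate is 0.0047083, so the payment is 31,000 × 0.0047083 / (1 − 1.0047083^−60) = $594.28.
Over 10 months: Lender A costs 10 × $643.51 + $500.00 = $6,935.10; Lender B costs 10 × $594.28 = $5,942.80.
Lender B is cheaper by $6,935.10 − $5,942.80 = $992.30.

Lender B by $990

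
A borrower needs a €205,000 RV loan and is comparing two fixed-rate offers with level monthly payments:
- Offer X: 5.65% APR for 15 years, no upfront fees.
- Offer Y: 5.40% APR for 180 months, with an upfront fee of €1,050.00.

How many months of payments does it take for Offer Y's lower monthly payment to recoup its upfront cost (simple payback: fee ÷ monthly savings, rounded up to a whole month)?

39 months

Offer X: at 5.65% the monthly rate is 0.0047083, so the payment is 205,000 × 0.0047083 / (1 − 1.0047083^−180) = €1,691.38.
Offer Y: monthly rate = 5.4%/12 = 0.0045000; payment = 205,000 × 0.0045000 / (1 − (1+0.0045000)^−180) = €1,664.16.
Monthly savings = €1,691.38 − €1,664.16 = €27.22.
Break-even = €1,050.00 / €27.22 = 38.57 → 39 months.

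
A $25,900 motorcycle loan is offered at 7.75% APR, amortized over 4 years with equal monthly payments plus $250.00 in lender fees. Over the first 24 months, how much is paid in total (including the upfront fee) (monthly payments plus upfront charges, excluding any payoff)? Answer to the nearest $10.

$15,350

At 7.75% the monthly rate is 0.0064583, so the payment is 25,900 × 0.0064583 / (1 − 1.0064583^−48) = $629.26.
Total outlay = 24 × $629.26 + $250.00 = $15,352.24.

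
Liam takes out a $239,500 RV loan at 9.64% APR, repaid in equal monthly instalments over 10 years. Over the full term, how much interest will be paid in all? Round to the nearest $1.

Monthly rate = 9.64%/12 = 0.0080333; payment = 239,500 × 0.0080333 / (1 − (1+0.0080333)^−120) = $3,117.46.
Total paid = 120 × $3,117.46 = $374,095.20; interest = $374,095.20 − $239,500 = $134,595.20.

$134,595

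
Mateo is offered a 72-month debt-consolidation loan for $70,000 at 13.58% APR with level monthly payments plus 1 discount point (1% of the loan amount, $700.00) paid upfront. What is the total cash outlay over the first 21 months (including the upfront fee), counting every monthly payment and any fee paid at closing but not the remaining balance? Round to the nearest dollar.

$30,661

Monthly rate = 13.58%/12 = 0.0113167; payment = 70,000 × 0.0113167 / (1 − (1+0.0113167)^−72) = $1,426.71.
Total outlay = 21 × $1,426.71 + $700.00 = $30,660.91.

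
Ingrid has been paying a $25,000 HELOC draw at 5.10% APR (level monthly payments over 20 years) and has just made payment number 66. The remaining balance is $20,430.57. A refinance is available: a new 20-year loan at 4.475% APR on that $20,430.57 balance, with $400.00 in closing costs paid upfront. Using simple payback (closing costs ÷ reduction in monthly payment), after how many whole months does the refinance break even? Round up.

11 months

Current payment = 25,000 × 5.1%/12 / (1 − (1+0.0042500)^−240) = $166.37.
Refinanced payment = 20,430.57 × 0.0037292 / (1 − (1+0.0037292)^−240) = $128.98.
Monthly savings = $166.37 − $128.98 = $37.39.
Break-even = $400.00 / $37.39 = 10.70 → 11 months.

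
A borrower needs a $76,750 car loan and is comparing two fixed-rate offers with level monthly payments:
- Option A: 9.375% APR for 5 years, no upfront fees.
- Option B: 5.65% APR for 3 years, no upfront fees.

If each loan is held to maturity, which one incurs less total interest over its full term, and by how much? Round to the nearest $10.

Option A: at 9.375% the monthly rate is 0.0078125, so the payment is 76,750 × 0.0078125 / (1 − 1.0078125^−60) = $1,607.21.
Total interest on Option A = 60 × $1,607.21 − $76,750 = $19,682.60.
Option B: monthly rate = 5.65%/12 = 0.0047083; payment = 76,750 × 0.0047083 / (1 − (1+0.0047083)^−36) = $2,322.73.
Total interest on Option B = 36 × $2,322.73 − $76,750 = $6,868.28.
Option B is lower by $12,814.32.

Option B by $12,810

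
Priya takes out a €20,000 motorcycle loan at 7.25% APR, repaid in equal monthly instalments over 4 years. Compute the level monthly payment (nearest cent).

€481.25

Monthly rate = 7.25%/12 = 0.0060417; payment = 20,000 × 0.0060417 / (1 − (1+0.0060417)^−48) = €481.25.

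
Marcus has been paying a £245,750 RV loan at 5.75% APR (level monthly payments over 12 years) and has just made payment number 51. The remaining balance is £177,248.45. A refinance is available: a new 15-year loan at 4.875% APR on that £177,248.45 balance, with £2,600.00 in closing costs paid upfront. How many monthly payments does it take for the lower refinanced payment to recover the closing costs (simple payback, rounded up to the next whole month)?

3 months

Current payment = 245,750 × 5.75%/12 / (1 − (1+0.0047917)^−144) = £2,366.48.
Refinanced payment = 177,248.45 × 0.0040625 / (1 − (1+0.0040625)^−180) = £1,390.16.
Monthly savings = £2,366.48 − £1,390.16 = £976.32.
Break-even = £2,600.00 / £976.32 = 2.66 → 3 months.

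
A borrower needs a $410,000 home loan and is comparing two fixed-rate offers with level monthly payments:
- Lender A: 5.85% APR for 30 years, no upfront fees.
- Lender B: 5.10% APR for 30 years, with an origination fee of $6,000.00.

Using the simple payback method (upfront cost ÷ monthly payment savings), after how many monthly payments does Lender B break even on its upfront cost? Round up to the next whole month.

32 months

Lender A: at 5.85% the monthly rate is 0.0048750, so the payment is 410,000 × 0.0048750 / (1 − 1.0048750^−360) = $2,418.76.
Lender B: monthly rate = 5.1%/12 = 0.0042500; payment = 410,000 × 0.0042500 / (1 − (1+0.0042500)^−360) = $2,226.09.
Monthly savings = $2,418.76 − $2,226.09 = $192.67.
Break-even = $6,000.00 / $192.67 = 31.14 → 32 months.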